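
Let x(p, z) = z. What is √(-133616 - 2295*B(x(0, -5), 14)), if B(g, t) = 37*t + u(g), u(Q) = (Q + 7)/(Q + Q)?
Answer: I*√1321967 ≈ 1149.8*I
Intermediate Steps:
u(Q) = (7 + Q)/(2*Q) (u(Q) = (7 + Q)/((2*Q)) = (7 + Q)*(1/(2*Q)) = (7 + Q)/(2*Q))
B(g, t) = 37*t + (7 + g)/(2*g)
√(-133616 - 2295*B(x(0, -5), 14)) = √(-133616 - 2295*(7 - 5 + 74*(-5)*14)/(2*(-5))) = √(-133616 - 2295*(-1)*(7 - 5 - 5180)/(2*5)) = √(-133616 - 2295*(-1)*(-5178)/(2*5)) = √(-133616 - 2295*2589/5) = √(-133616 - 1188351) = √(-1321967) = I*√1321967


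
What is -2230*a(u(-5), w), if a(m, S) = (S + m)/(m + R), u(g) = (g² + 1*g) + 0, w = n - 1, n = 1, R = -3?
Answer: -44600/17 ≈ -2623.5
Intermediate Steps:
w = 0 (w = 1 - 1 = 0)
u(g) = g + g² (u(g) = (g² + g) + 0 = (g + g²) + 0 = g + g²)
a(m, S) = (S + m)/(-3 + m) (a(m, S) = (S + m)/(m - 3) = (S + m)/(-3 + m))
-2230*a(u(-5), w) = -2230*(0 - 5*(1 - 5))/(-3 - 5*(1 - 5)) = -2230*(0 - 5*(-4))/(-3 - 5*(-4)) = -2230*(0 + 20)/(-3 + 20) = -2230*20/17 = -44600/17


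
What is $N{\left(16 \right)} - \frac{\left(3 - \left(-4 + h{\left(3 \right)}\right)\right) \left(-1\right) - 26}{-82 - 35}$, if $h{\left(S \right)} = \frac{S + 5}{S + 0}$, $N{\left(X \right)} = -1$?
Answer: $- \frac{34}{27} \approx -1.2593$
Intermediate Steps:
$h{\left(S \right)} = \frac{5 + S}{S}$
$N{\left(16 \right)} - \frac{\left(3 - \left(-4 + h{\left(3 \right)}\right)\right) \left(-1\right) - 26}{-82 - 35} = -1 - \frac{\left(3 - \left(-4 + \frac{5 + 3}{3}\right)\right) \left(-1\right) - 26}{-82 - 35} = -1 - \frac{\left(3 - \left(-4 + \frac{1}{3} \cdot 8\right)\right) \left(-1\right) - 26}{-117} = -1 - \left(\left(3 - \left(-4 + \frac{8}{3}\right)\right) \left(-1\right) - 26\right) \left(- \frac{1}{117}\right) = -1 - \left(\left(3 - - \frac{4}{3}\right) \left(-1\right) - 26\right) \left(- \frac{1}{117}\right) = -1 - \left(\left(3 + \frac{4}{3}\right) \left(-1\right) - 26\right) \left(- \frac{1}{117}\right) = -1 - \left(\frac{13}{3} \left(-1\right) - 26\right) \left(- \frac{1}{117}\right) = -1 - \left(- \frac{13}{3} - 26\right) \left(- \frac{1}{117}\right) = -1 - \left(- \frac{91}{3}\right) \left(- \frac{1}{117}\right) = -1 - \frac{7}{27} = - \frac{34}{27}$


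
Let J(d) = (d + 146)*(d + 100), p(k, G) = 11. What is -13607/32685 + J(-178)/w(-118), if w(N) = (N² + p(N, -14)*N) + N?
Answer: -22153649/102205995 ≈ -0.21675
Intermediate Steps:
J(d) = (100 + d)*(146 + d) (J(d) = (146 + d)*(100 + d) = (100 + d)*(146 + d))
w(N) = N² + 12*N (w(N) = (N² + 11*N) + N = N² + 12*N)
-13607/32685 + J(-178)/w(-118) = -13607/32685 + (14600 + (-178)² + 246*(-178))/((-118*(12 - 118))) = -13607*1/32685 + (14600 + 31684 - 43788)/((-118*(-106))) = -13607/32685 + 2496/12508 = -13607/32685 + 2496*(1/12508) = -13607/32685 + 624/3127 = -22153649/102205995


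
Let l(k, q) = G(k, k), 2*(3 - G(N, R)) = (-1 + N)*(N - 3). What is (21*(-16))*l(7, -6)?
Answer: 3024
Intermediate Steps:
G(N, R) = 3 - (-1 + N)*(-3 + N)/2 (G(N, R) = 3 - (-1 + N)*(N - 3)/2 = 3 - (-1 + N)*(-3 + N)/2)
l(k, q) = 3/2 + 2*k - k²/2
(21*(-16))*l(7, -6) = (21*(-16))*(3/2 + 2*7 - ½*7²) = -336*(3/2 + 14 - ½*49) = -336*(3/2 + 14 - 49/2) = -336*(-9) = 3024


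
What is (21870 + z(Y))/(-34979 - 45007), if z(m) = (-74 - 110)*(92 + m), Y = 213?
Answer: 17125/39993 ≈ 0.42820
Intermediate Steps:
z(m) = -16928 - 184*m (z(m) = -184*(92 + m) = -16928 - 184*m)
(21870 + z(Y))/(-34979 - 45007) = (21870 + (-16928 - 184*213))/(-34979 - 45007) = (21870 + (-16928 - 39192))/(-79986) = (21870 - 56120)*(-1/79986) = -34250*(-1/79986) = 17125/39993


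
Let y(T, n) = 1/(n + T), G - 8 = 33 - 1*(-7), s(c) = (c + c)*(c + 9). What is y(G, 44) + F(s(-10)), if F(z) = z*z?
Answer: 36801/92 ≈ 400.01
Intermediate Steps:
s(c) = 2*c*(9 + c) (s(c) = (2*c)*(9 + c) = 2*c*(9 + c))
G = 48 (G = 8 + (33 - 1*(-7)) = 8 + (33 + 7) = 8 + 40 = 48)
y(T, n) = 1/(T + n)
F(z) = z²
y(G, 44) + F(s(-10)) = 1/(48 + 44) + (2*(-10)*(9 - 10))² = 1/92 + (2*(-10)*(-1))² = 1/92 + 20² = 1/92 + 400 = 36801/92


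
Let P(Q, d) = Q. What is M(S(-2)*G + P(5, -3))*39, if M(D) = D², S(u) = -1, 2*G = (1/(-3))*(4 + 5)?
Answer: 6591/4 ≈ 1647.8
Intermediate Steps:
G = -3/2 (G = ((1/(-3))*(4 + 5))/2 = ((1*(-⅓))*9)/2 = (-⅓*9)/2 = (½)*(-3) = -3/2 ≈ -1.5000)
M(S(-2)*G + P(5, -3))*39 = (-1*(-3/2) + 5)²*39 = (3/2 + 5)²*39 = (13/2)²*39 = (169/4)*39 = 6591/4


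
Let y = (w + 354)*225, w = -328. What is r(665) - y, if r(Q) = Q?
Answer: -5185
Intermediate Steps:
y = 5850 (y = (-328 + 354)*225 = 26*225 = 5850)
r(665) - y = 665 - 1*5850 = 665 - 5850 = -5185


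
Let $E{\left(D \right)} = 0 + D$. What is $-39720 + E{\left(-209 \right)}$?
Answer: $-39929$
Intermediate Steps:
$E{\left(D \right)} = D$
$-39720 + E{\left(-209 \right)} = -39720 - 209 = -39929$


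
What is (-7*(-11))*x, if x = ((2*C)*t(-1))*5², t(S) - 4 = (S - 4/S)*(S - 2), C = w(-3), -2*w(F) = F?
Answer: -28875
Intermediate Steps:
w(F) = -F/2
C = 3/2 (C = -½*(-3) = 3/2 ≈ 1.5000)
t(S) = 4 + (-2 + S)*(S - 4/S) (t(S) = 4 + (S - 4/S)*(S - 2) = 4 + (S - 4/S)*(-2 + S) = 4 + (-2 + S)*(S - 4/S))
x = -375 (x = ((2*(3/2))*((8 + (-1)²*(-2 - 1))/(-1)))*5² = (3*(-(8 + 1*(-3))))*25 = (3*(-(8 - 3)))*25 = (3*(-1*5))*25 = (3*(-5))*25 = -15*25 = -375)
(-7*(-11))*x = -7*(-11)*(-375) = 77*(-375) = -28875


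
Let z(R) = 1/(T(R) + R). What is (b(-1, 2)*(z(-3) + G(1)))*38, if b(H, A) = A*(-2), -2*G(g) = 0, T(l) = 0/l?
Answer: 152/3 ≈ 50.667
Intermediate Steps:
T(l) = 0
G(g) = 0 (G(g) = -1/2*0 = 0)
b(H, A) = -2*A
z(R) = 1/R (z(R) = 1/(0 + R) = 1/R)
(b(-1, 2)*(z(-3) + G(1)))*38 = ((-2*2)*(1/(-3) + 0))*38 = -4*(-1/3 + 0)*38 = -4*(-1/3)*38 = (4/3)*38 = 152/3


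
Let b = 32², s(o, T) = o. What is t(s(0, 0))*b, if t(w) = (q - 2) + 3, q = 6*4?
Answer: 25600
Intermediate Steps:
q = 24
t(w) = 25 (t(w) = (24 - 2) + 3 = 22 + 3 = 25)
b = 1024
t(s(0, 0))*b = 25*1024 = 25600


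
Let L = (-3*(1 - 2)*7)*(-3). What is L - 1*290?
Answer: -353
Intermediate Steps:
L = -63 (L = (-3*(-1)*7)*(-3) = (3*7)*(-3) = 21*(-3) = -63)
L - 1*290 = -63 - 1*290 = -63 - 290 = -353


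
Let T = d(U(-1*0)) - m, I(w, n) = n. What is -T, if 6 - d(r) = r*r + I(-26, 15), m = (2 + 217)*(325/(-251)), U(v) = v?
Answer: -68916/251 ≈ -274.57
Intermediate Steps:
m = -71175/251 (m = 219*(325*(-1/251)) = 219*(-325/251) = -71175/251 ≈ -283.57)
d(r) = -9 - r² (d(r) = 6 - (r*r + 15) = 6 - (r² + 15) = 6 - (15 + r²) = 6 + (-15 - r²) = -9 - r²)
T = 68916/251 (T = (-9 - (-1*0)²) - 1*(-71175/251) = (-9 - 1*0²) + 71175/251 = (-9 - 1*0) + 71175/251 = (-9 + 0) + 71175/251 = -9 + 71175/251 = 68916/251 ≈ 274.57)
-T = -1*68916/251 = -68916/251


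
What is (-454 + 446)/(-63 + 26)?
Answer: 8/37 ≈ 0.21622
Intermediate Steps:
(-454 + 446)/(-63 + 26) = -8/(-37) = -8*(-1/37) = 8/37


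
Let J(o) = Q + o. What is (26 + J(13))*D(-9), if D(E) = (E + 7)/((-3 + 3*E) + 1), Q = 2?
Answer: 82/29 ≈ 2.8276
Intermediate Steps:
D(E) = (7 + E)/(-2 + 3*E)
J(o) = 2 + o
(26 + J(13))*D(-9) = (26 + (2 + 13))*((7 - 9)/(-2 + 3*(-9))) = (26 + 15)*(-2/(-2 - 27)) = 41*(-2/(-29)) = 41*(-1/29*(-2)) = 41*(2/29) = 82/29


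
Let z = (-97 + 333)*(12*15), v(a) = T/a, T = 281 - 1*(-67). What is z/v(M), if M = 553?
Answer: 1957620/29 ≈ 67504.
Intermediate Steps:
T = 348 (T = 281 + 67 = 348)
v(a) = 348/a
z = 42480 (z = 236*180 = 42480)
z/v(M) = 42480/((348/553)) = 42480/((348*(1/553))) = 42480/(348/553) = 42480*(553/348) = 1957620/29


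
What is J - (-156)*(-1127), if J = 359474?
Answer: 183662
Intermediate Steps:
J - (-156)*(-1127) = 359474 - (-156)*(-1127) = 359474 - 1*175812 = 359474 - 175812 = 183662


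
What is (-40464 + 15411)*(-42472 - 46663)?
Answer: 2233099155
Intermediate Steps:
(-40464 + 15411)*(-42472 - 46663) = -25053*(-89135) = 2233099155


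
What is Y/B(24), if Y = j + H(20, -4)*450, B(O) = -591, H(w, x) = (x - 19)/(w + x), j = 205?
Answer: 3535/4728 ≈ 0.74767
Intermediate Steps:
H(w, x) = (-19 + x)/(w + x)
Y = -3535/8 (Y = 205 + ((-19 - 4)/(20 - 4))*450 = 205 + (-23/16)*450 = 205 + ((1/16)*(-23))*450 = 205 - 23/16*450 = 205 - 5175/8 = -3535/8 ≈ -441.88)
Y/B(24) = -3535/8/(-591) = -3535/8*(-1/591) = 3535/4728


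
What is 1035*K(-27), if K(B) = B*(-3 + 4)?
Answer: -27945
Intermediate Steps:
K(B) = B (K(B) = B*1 = B)
1035*K(-27) = 1035*(-27) = -27945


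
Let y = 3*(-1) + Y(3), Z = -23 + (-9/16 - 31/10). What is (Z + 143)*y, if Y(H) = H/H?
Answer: -9307/40 ≈ -232.68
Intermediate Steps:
Y(H) = 1
Z = -2133/80 (Z = -23 + (-9*1/16 - 31*1/10) = -23 + (-9/16 - 31/10) = -23 - 293/80 = -2133/80 ≈ -26.663)
y = -2 (y = 3*(-1) + 1 = -3 + 1 = -2)
(Z + 143)*y = (-2133/80 + 143)*(-2) = (9307/80)*(-2) = -9307/40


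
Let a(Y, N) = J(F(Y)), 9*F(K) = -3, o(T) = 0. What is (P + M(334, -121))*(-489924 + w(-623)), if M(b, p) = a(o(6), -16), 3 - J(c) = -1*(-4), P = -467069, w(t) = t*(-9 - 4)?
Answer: 225046002750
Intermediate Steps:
w(t) = -13*t (w(t) = t*(-13) = -13*t)
F(K) = -⅓ (F(K) = (⅑)*(-3) = -⅓)
J(c) = -1 (J(c) = 3 - (-1)*(-4) = 3 - 1*4 = 3 - 4 = -1)
a(Y, N) = -1
M(b, p) = -1
(P + M(334, -121))*(-489924 + w(-623)) = (-467069 - 1)*(-489924 - 13*(-623)) = -467070*(-489924 + 8099) = -467070*(-481825) = 225046002750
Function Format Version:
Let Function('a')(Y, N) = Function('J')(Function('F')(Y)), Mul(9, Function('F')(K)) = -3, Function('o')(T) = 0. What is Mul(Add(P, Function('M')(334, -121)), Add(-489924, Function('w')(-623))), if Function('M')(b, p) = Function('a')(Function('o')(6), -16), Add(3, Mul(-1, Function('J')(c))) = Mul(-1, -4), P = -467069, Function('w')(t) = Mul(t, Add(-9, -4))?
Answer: 225046002750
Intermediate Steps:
Function('w')(t) = Mul(-13, t) (Function('w')(t) = Mul(t, -13) = Mul(-13, t))
Function('F')(K) = Rational(-1, 3) (Function('F')(K) = Mul(Rational(1, 9), -3) = Rational(-1, 3))
Function('J')(c) = -1 (Function('J')(c) = Add(3, Mul(-1, Mul(-1, -4))) = Add(3, Mul(-1, 4)) = Add(3, -4) = -1)
Function('a')(Y, N) = -1
Function('M')(b, p) = -1
Mul(Add(P, Function('M')(334, -121)), Add(-489924, Function('w')(-623))) = Mul(Add(-467069, -1), Add(-489924, Mul(-13, -623))) = Mul(-467070, Add(-489924, 8099)) = Mul(-467070, -481825) = 225046002750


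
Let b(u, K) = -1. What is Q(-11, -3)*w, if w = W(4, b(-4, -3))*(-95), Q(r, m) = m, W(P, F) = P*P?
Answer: 4560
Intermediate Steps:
W(P, F) = P**2
w = -1520 (w = 4**2*(-95) = 16*(-95) = -1520)
Q(-11, -3)*w = -3*(-1520) = 4560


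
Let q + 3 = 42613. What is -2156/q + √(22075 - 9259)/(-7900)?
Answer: -1078/21305 - 3*√89/1975 ≈ -0.064929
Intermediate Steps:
q = 42610 (q = -3 + 42613 = 42610)
-2156/q + √(22075 - 9259)/(-7900) = -2156/42610 + √(22075 - 9259)/(-7900) = -2156*1/42610 + √12816*(-1/7900) = -1078/21305 + (12*√89)*(-1/7900) = -1078/21305 - 3*√89/1975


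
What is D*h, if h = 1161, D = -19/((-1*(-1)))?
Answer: -22059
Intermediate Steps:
D = -19 (D = -19/1 = -19*1 = -19)
D*h = -19*1161 = -22059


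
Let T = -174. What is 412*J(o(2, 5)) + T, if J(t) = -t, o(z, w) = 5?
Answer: -2234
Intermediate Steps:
412*J(o(2, 5)) + T = 412*(-1*5) - 174 = 412*(-5) - 174 = -2060 - 174 = -2234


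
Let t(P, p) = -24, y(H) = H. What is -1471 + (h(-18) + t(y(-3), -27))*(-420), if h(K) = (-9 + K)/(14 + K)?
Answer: 5774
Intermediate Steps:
h(K) = (-9 + K)/(14 + K)
-1471 + (h(-18) + t(y(-3), -27))*(-420) = -1471 + ((-9 - 18)/(14 - 18) - 24)*(-420) = -1471 + (-27/(-4) - 24)*(-420) = -1471 + (-¼*(-27) - 24)*(-420) = -1471 + (27/4 - 24)*(-420) = -1471 - 69/4*(-420) = -1471 + 7245 = 5774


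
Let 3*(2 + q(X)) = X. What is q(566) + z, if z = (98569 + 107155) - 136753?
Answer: 207473/3 ≈ 69158.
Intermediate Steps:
z = 68971 (z = 205724 - 136753 = 68971)
q(X) = -2 + X/3
q(566) + z = (-2 + (⅓)*566) + 68971 = (-2 + 566/3) + 68971 = 560/3 + 68971 = 207473/3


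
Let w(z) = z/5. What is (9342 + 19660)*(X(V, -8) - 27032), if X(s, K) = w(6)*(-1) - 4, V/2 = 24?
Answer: -3920664372/5 ≈ -7.8413e+8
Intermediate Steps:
V = 48 (V = 2*24 = 48)
w(z) = z/5 (w(z) = z*(⅕) = z/5)
X(s, K) = -26/5 (X(s, K) = ((⅕)*6)*(-1) - 4 = (6/5)*(-1) - 4 = -6/5 - 4 = -26/5)
(9342 + 19660)*(X(V, -8) - 27032) = (9342 + 19660)*(-26/5 - 27032) = 29002*(-135186/5) = -3920664372/5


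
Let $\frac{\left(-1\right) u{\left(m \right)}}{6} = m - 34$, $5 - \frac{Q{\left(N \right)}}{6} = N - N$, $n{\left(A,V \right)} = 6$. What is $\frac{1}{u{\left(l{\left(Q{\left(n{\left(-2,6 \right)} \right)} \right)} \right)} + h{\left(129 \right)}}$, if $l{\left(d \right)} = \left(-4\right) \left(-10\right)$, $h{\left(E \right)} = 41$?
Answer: $\frac{1}{5} \approx 0.2$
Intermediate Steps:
$Q{\left(N \right)} = 30$ ($Q{\left(N \right)} = 30 - 6 \left(N - N\right) = 30 - 0 = 30 + 0 = 30$)
$l{\left(d \right)} = 40$
$u{\left(m \right)} = 204 - 6 m$ ($u{\left(m \right)} = - 6 \left(m - 34\right) = - 6 \left(-34 + m\right) = 204 - 6 m$)
$\frac{1}{u{\left(l{\left(Q{\left(n{\left(-2,6 \right)} \right)} \right)} \right)} + h{\left(129 \right)}} = \frac{1}{\left(204 - 240\right) + 41} = \frac{1}{-36 + 41} = \frac{1}{5}$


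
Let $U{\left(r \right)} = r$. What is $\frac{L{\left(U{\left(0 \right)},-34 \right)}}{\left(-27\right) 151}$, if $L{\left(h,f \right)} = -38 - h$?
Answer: $\frac{38}{4077} \approx 0.0093206$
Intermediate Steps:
$\frac{L{\left(U{\left(0 \right)},-34 \right)}}{\left(-27\right) 151} = \frac{-38 - 0}{\left(-27\right) 151} = \frac{-38 + 0}{-4077} = \left(-38\right) \left(- \frac{1}{4077}\right) = \frac{38}{4077}$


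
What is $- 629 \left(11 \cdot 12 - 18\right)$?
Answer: $-71706$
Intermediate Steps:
$- 629 \left(11 \cdot 12 - 18\right) = - 629 \left(132 - 18\right) = \left(-629\right) 114 = -71706$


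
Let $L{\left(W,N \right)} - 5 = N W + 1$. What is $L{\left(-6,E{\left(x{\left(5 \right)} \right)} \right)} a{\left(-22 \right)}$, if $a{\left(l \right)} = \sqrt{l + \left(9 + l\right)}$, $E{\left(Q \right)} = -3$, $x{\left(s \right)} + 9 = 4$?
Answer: $24 i \sqrt{35} \approx 141.99 i$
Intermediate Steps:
$x{\left(s \right)} = -5$ ($x{\left(s \right)} = -9 + 4 = -5$)
$L{\left(W,N \right)} = 6 + N W$ ($L{\left(W,N \right)} = 5 + \left(N W + 1\right) = 5 + \left(1 + N W\right) = 6 + N W$)
$a{\left(l \right)} = \sqrt{9 + 2 l}$
$L{\left(-6,E{\left(x{\left(5 \right)} \right)} \right)} a{\left(-22 \right)} = \left(6 - -18\right) \sqrt{9 + 2 \left(-22\right)} = \left(6 + 18\right) \sqrt{9 - 44} = 24 \sqrt{-35} = 24 i \sqrt{35}$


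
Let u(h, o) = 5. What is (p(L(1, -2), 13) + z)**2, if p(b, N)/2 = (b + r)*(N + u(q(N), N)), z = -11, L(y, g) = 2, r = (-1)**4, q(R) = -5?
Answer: 9409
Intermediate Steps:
r = 1
p(b, N) = 2*(1 + b)*(5 + N) (p(b, N) = 2*((b + 1)*(N + 5)) = 2*((1 + b)*(5 + N)) = 2*(1 + b)*(5 + N))
(p(L(1, -2), 13) + z)**2 = ((10 + 2*13 + 10*2 + 2*13*2) - 11)**2 = ((10 + 26 + 20 + 52) - 11)**2 = (108 - 11)**2 = 97**2 = 9409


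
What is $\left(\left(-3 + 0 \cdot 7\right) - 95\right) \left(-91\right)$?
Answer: $8918$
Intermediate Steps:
$\left(\left(-3 + 0 \cdot 7\right) - 95\right) \left(-91\right) = \left(\left(-3 + 0\right) - 95\right) \left(-91\right) = \left(-3 - 95\right) \left(-91\right) = \left(-98\right) \left(-91\right) = 8918$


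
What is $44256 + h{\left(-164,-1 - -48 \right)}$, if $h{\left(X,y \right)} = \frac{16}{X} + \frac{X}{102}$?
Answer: $\frac{92535730}{2091} \approx 44254.0$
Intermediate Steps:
$h{\left(X,y \right)} = \frac{16}{X} + \frac{X}{102}$ ($h{\left(X,y \right)} = \frac{16}{X} + X \frac{1}{102} = \frac{16}{X} + \frac{X}{102}$)
$44256 + h{\left(-164,-1 - -48 \right)} = 44256 + \left(\frac{16}{-164} + \frac{1}{102} \left(-164\right)\right) = 44256 + \left(16 \left(- \frac{1}{164}\right) - \frac{82}{51}\right) = 44256 - \frac{3566}{2091} = \frac{92535730}{2091}$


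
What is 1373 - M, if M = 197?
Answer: 1176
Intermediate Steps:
1373 - M = 1373 - 1*197 = 1373 - 197 = 1176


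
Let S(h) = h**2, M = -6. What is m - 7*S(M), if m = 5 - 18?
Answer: -265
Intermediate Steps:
m = -13
m - 7*S(M) = -13 - 7*(-6)**2 = -13 - 7*36 = -13 - 252 = -265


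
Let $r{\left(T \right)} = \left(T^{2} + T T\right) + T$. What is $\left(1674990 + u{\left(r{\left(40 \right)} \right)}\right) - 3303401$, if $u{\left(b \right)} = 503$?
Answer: $-1627908$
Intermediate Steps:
$r{\left(T \right)} = T + 2 T^{2}$ ($r{\left(T \right)} = \left(T^{2} + T^{2}\right) + T = 2 T^{2} + T = T + 2 T^{2}$)
$\left(1674990 + u{\left(r{\left(40 \right)} \right)}\right) - 3303401 = \left(1674990 + 503\right) - 3303401 = 1675493 - 3303401 = -1627908$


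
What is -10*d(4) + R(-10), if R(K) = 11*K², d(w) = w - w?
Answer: 1100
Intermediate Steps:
d(w) = 0
-10*d(4) + R(-10) = -10*0 + 11*(-10)² = 0 + 11*100 = 0 + 1100 = 1100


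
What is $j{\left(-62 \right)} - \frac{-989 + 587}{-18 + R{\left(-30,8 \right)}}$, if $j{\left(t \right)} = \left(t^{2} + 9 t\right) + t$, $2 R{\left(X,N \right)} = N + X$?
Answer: $\frac{93094}{29} \approx 3210.1$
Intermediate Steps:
$R{\left(X,N \right)} = \frac{N}{2} + \frac{X}{2}$ ($R{\left(X,N \right)} = \frac{N + X}{2} = \frac{N}{2} + \frac{X}{2}$)
$j{\left(t \right)} = t^{2} + 10 t$
$j{\left(-62 \right)} - \frac{-989 + 587}{-18 + R{\left(-30,8 \right)}} = - 62 \left(10 - 62\right) - \frac{-989 + 587}{-18 + \left(\frac{1}{2} \cdot 8 + \frac{1}{2} \left(-30\right)\right)} = \left(-62\right) \left(-52\right) - - \frac{402}{-18 + \left(4 - 15\right)} = 3224 - - \frac{402}{-18 - 11} = 3224 - - \frac{402}{-29} = 3224 - \left(-402\right) \left(- \frac{1}{29}\right) = 3224 - \frac{402}{29} = \frac{93094}{29}$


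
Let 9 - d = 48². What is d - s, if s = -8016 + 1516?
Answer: 4205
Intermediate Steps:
s = -6500
d = -2295 (d = 9 - 1*48² = 9 - 1*2304 = 9 - 2304 = -2295)
d - s = -2295 - 1*(-6500) = -2295 + 6500 = 4205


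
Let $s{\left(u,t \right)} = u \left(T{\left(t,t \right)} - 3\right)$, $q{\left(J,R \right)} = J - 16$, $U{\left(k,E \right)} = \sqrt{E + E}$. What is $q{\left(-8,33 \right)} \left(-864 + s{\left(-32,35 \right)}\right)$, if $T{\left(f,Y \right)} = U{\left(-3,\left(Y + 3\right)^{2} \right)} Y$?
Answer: $18432 + 1021440 \sqrt{2} \approx 1.463 \cdot 10^{6}$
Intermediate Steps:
$U{\left(k,E \right)} = \sqrt{2} \sqrt{E}$ ($U{\left(k,E \right)} = \sqrt{2 E} = \sqrt{2} \sqrt{E}$)
$T{\left(f,Y \right)} = Y \sqrt{2} \sqrt{\left(3 + Y\right)^{2}}$ ($T{\left(f,Y \right)} = \sqrt{2} \sqrt{\left(Y + 3\right)^{2}} Y = \sqrt{2} \sqrt{\left(3 + Y\right)^{2}} Y = Y \sqrt{2} \sqrt{\left(3 + Y\right)^{2}}$)
$q{\left(J,R \right)} = -16 + J$
$s{\left(u,t \right)} = u \left(-3 + t \sqrt{2} \sqrt{\left(3 + t\right)^{2}}\right)$ ($s{\left(u,t \right)} = u \left(t \sqrt{2} \sqrt{\left(3 + t\right)^{2}} - 3\right) = u \left(-3 + t \sqrt{2} \sqrt{\left(3 + t\right)^{2}}\right)$)
$q{\left(-8,33 \right)} \left(-864 + s{\left(-32,35 \right)}\right) = \left(-16 - 8\right) \left(-864 - 32 \left(-3 + 35 \sqrt{2} \sqrt{\left(3 + 35\right)^{2}}\right)\right) = - 24 \left(-864 - 32 \left(-3 + 35 \sqrt{2} \sqrt{38^{2}}\right)\right) = - 24 \left(-864 - 32 \left(-3 + 35 \sqrt{2} \sqrt{1444}\right)\right) = - 24 \left(-864 - 32 \left(-3 + 35 \sqrt{2} \cdot 38\right)\right) = - 24 \left(-864 - 32 \left(-3 + 1330 \sqrt{2}\right)\right) = - 24 \left(-864 + \left(96 - 42560 \sqrt{2}\right)\right) = - 24 \left(-768 - 42560 \sqrt{2}\right) = 18432 + 1021440 \sqrt{2}$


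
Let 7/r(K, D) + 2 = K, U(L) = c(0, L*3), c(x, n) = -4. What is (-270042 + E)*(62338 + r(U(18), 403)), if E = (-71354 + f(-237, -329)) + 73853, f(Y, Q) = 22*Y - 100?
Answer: -102054247997/6 ≈ -1.7009e+10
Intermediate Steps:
U(L) = -4
f(Y, Q) = -100 + 22*Y
E = -2815 (E = (-71354 + (-100 + 22*(-237))) + 73853 = (-71354 + (-100 - 5214)) + 73853 = (-71354 - 5314) + 73853 = -76668 + 73853 = -2815)
r(K, D) = 7/(-2 + K)
(-270042 + E)*(62338 + r(U(18), 403)) = (-270042 - 2815)*(62338 + 7/(-2 - 4)) = -272857*(62338 + 7/(-6)) = -272857*(62338 + 7*(-⅙)) = -272857*(62338 - 7/6) = -272857*374021/6 = -102054247997/6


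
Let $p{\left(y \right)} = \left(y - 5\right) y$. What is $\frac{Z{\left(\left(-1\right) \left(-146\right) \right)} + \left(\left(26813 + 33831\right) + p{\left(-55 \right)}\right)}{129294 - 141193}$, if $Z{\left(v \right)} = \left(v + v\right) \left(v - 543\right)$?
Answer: $\frac{51980}{11899} \approx 4.3684$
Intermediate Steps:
$p{\left(y \right)} = y \left(-5 + y\right)$ ($p{\left(y \right)} = \left(-5 + y\right) y = y \left(-5 + y\right)$)
$Z{\left(v \right)} = 2 v \left(-543 + v\right)$
$\frac{Z{\left(\left(-1\right) \left(-146\right) \right)} + \left(\left(26813 + 33831\right) + p{\left(-55 \right)}\right)}{129294 - 141193} = \frac{2 \left(\left(-1\right) \left(-146\right)\right) \left(-543 - -146\right) + \left(\left(26813 + 33831\right) - 55 \left(-5 - 55\right)\right)}{129294 - 141193} = \frac{2 \cdot 146 \left(-543 + 146\right) + \left(60644 - -3300\right)}{-11899} = \left(2 \cdot 146 \left(-397\right) + \left(60644 + 3300\right)\right) \left(- \frac{1}{11899}\right) = \left(-115924 + 63944\right) \left(- \frac{1}{11899}\right) = \left(-51980\right) \left(- \frac{1}{11899}\right) = \frac{51980}{11899}$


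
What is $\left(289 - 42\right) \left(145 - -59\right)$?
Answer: $50388$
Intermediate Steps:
$\left(289 - 42\right) \left(145 - -59\right) = 247 \left(145 + 59\right) = 247 \cdot 204 = 50388$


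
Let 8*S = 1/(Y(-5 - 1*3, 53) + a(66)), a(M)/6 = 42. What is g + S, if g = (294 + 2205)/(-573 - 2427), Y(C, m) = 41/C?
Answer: -65767/79000 ≈ -0.83249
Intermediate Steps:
a(M) = 252 (a(M) = 6*42 = 252)
g = -833/1000 (g = 2499/(-3000) = 2499*(-1/3000) = -833/1000 ≈ -0.83300)
S = 1/1975 (S = 1/(8*(41/(-5 - 1*3) + 252)) = 1/(8*(41/(-5 - 3) + 252)) = 1/(8*(41/(-8) + 252)) = 1/(8*(41*(-1/8) + 252)) = 1/(8*(-41/8 + 252)) = 1/(8*(1975/8)) = (1/8)*(8/1975) = 1/1975 ≈ 0.00050633)
g + S = -833/1000 + 1/1975 = -65767/79000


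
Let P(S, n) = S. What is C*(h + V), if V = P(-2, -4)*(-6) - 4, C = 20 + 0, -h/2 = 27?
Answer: -920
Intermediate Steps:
h = -54 (h = -2*27 = -54)
C = 20
V = 8 (V = -2*(-6) - 4 = 12 - 4 = 8)
C*(h + V) = 20*(-54 + 8) = 20*(-46) = -920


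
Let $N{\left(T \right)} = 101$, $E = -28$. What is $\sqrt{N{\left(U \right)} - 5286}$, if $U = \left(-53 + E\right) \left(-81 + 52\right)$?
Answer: $i \sqrt{5185} \approx 72.007 i$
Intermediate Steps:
$U = 2349$ ($U = \left(-53 - 28\right) \left(-81 + 52\right) = \left(-81\right) \left(-29\right) = 2349$)
$\sqrt{N{\left(U \right)} - 5286} = \sqrt{101 - 5286} = \sqrt{-5185} = i \sqrt{5185}$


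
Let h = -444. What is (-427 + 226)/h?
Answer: 67/148 ≈ 0.45270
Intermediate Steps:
(-427 + 226)/h = (-427 + 226)/(-444) = -201*(-1/444) = 67/148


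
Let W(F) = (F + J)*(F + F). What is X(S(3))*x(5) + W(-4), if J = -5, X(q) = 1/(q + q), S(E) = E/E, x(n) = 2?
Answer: 73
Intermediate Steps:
S(E) = 1
X(q) = 1/(2*q)
W(F) = 2*F*(-5 + F) (W(F) = (F - 5)*(F + F) = (-5 + F)*(2*F) = 2*F*(-5 + F))
X(S(3))*x(5) + W(-4) = ((1/2)/1)*2 + 2*(-4)*(-5 - 4) = ((1/2)*1)*2 + 2*(-4)*(-9) = (1/2)*2 + 72 = 1 + 72 = 73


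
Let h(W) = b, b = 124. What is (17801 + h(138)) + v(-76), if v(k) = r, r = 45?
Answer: 17970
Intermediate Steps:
v(k) = 45
h(W) = 124
(17801 + h(138)) + v(-76) = (17801 + 124) + 45 = 17925 + 45 = 17970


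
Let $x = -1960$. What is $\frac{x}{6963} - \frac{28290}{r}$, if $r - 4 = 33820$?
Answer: $- \frac{131639155}{117758256} \approx -1.1179$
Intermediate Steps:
$r = 33824$ ($r = 4 + 33820 = 33824$)
$\frac{x}{6963} - \frac{28290}{r} = - \frac{1960}{6963} - \frac{28290}{33824} = \left(-1960\right) \frac{1}{6963} - \frac{14145}{16912} = - \frac{1960}{6963} - \frac{14145}{16912} = - \frac{131639155}{117758256}$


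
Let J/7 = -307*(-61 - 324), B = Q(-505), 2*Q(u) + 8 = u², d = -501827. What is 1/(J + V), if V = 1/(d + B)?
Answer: 748637/619396051503 ≈ 1.2087e-6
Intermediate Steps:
Q(u) = -4 + u²/2
B = 255017/2 (B = -4 + (½)*(-505)² = -4 + (½)*255025 = -4 + 255025/2 = 255017/2 ≈ 1.2751e+5)
V = -2/748637 (V = 1/(-501827 + 255017/2) = 1/(-748637/2) = -2/748637 ≈ -2.6715e-6)
J = 827365 (J = 7*(-307*(-61 - 324)) = 7*(-307*(-385)) = 7*118195 = 827365)
1/(J + V) = 1/(827365 - 2/748637) = 1/(619396051503/748637) = 748637/619396051503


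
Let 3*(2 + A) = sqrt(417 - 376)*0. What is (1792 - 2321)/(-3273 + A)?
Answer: 529/3275 ≈ 0.16153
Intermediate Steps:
A = -2 (A = -2 + (sqrt(417 - 376)*0)/3 = -2 + (sqrt(41)*0)/3 = -2 + (1/3)*0 = -2 + 0 = -2)
(1792 - 2321)/(-3273 + A) = (1792 - 2321)/(-3273 - 2) = -529/(-3275) = -529*(-1/3275) = 529/3275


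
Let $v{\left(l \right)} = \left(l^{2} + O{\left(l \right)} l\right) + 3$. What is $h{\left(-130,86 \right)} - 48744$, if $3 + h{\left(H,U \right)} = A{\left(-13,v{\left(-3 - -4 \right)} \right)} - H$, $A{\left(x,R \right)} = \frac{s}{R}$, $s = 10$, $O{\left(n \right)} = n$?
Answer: $-48615$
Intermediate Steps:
$v{\left(l \right)} = 3 + 2 l^{2}$ ($v{\left(l \right)} = \left(l^{2} + l l\right) + 3 = \left(l^{2} + l^{2}\right) + 3 = 2 l^{2} + 3 = 3 + 2 l^{2}$)
$A{\left(x,R \right)} = \frac{10}{R}$
$h{\left(H,U \right)} = -1 - H$ ($h{\left(H,U \right)} = -3 - \left(H - \frac{10}{3 + 2 \left(-3 - -4\right)^{2}}\right) = -3 - \left(H - \frac{10}{3 + 2 \left(-3 + 4\right)^{2}}\right) = -3 - \left(H - \frac{10}{3 + 2 \cdot 1^{2}}\right) = -3 - \left(H - \frac{10}{3 + 2 \cdot 1}\right) = -3 - \left(H - \frac{10}{3 + 2}\right) = -3 - \left(-2 + H\right) = -1 - H$)
$h{\left(-130,86 \right)} - 48744 = \left(-1 - -130\right) - 48744 = \left(-1 + 130\right) - 48744 = 129 - 48744 = -48615$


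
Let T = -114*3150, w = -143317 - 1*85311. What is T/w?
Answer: 89775/57157 ≈ 1.5707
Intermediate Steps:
w = -228628 (w = -143317 - 85311 = -228628)
T = -359100
T/w = -359100/(-228628) = -359100*(-1/228628) = 89775/57157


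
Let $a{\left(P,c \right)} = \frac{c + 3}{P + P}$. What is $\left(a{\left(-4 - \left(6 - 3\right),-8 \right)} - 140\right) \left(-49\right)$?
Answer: $\frac{13685}{2} \approx 6842.5$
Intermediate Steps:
$a{\left(P,c \right)} = \frac{3 + c}{2 P}$
$\left(a{\left(-4 - \left(6 - 3\right),-8 \right)} - 140\right) \left(-49\right) = \left(\frac{3 - 8}{2 \left(-4 - \left(6 - 3\right)\right)} - 140\right) \left(-49\right) = \left(\frac{1}{2} \frac{1}{-4 - 3} \left(-5\right) - 140\right) \left(-49\right) = \left(\frac{1}{2} \frac{1}{-7} \left(-5\right) - 140\right) \left(-49\right) = \left(\frac{1}{2} \left(- \frac{1}{7}\right) \left(-5\right) - 140\right) \left(-49\right) = \left(\frac{5}{14} - 140\right) \left(-49\right) = \left(- \frac{1955}{14}\right) \left(-49\right) = \frac{13685}{2}$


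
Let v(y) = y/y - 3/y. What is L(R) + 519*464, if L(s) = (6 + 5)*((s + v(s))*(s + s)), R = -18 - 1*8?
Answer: 255050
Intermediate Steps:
R = -26 (R = -18 - 8 = -26)
v(y) = 1 - 3/y
L(s) = 22*s*(s + (-3 + s)/s) (L(s) = (6 + 5)*((s + (-3 + s)/s)*(s + s)) = 11*((s + (-3 + s)/s)*(2*s)) = 11*(2*s*(s + (-3 + s)/s)) = 22*s*(s + (-3 + s)/s))
L(R) + 519*464 = (-66 + 22*(-26) + 22*(-26)²) + 519*464 = (-66 - 572 + 22*676) + 240816 = (-66 - 572 + 14872) + 240816 = 14234 + 240816 = 255050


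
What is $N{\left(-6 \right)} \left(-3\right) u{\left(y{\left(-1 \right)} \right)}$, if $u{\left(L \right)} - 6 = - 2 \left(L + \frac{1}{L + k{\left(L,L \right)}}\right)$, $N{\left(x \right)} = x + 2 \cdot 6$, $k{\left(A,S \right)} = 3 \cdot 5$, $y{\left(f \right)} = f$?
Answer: $- \frac{990}{7} \approx -141.43$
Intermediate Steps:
$k{\left(A,S \right)} = 15$
$N{\left(x \right)} = 12 + x$ ($N{\left(x \right)} = x + 12 = 12 + x$)
$u{\left(L \right)} = 6 - 2 L - \frac{2}{15 + L}$ ($u{\left(L \right)} = 6 - 2 \left(L + \frac{1}{L + 15}\right) = 6 - 2 \left(L + \frac{1}{15 + L}\right) = 6 - \left(2 L + \frac{2}{15 + L}\right) = 6 - 2 L - \frac{2}{15 + L}$)
$N{\left(-6 \right)} \left(-3\right) u{\left(y{\left(-1 \right)} \right)} = \left(12 - 6\right) \left(-3\right) \frac{2 \left(44 - \left(-1\right)^{2} - -12\right)}{15 - 1} = 6 \left(-3\right) \frac{2 \left(44 - 1 + 12\right)}{14} = - 18 \cdot 2 \cdot \frac{1}{14} \left(44 - 1 + 12\right) = - 18 \cdot 2 \cdot \frac{1}{14} \cdot 55 = \left(-18\right) \frac{55}{7} = - \frac{990}{7}$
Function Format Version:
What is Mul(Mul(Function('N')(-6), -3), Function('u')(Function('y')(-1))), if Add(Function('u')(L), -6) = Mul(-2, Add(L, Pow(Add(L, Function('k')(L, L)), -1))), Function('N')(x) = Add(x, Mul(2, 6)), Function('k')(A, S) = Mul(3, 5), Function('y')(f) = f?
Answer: Rational(-990, 7) ≈ -141.43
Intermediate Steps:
Function('k')(A, S) = 15
Function('N')(x) = Add(12, x) (Function('N')(x) = Add(x, 12) = Add(12, x))
Function('u')(L) = Add(6, Mul(-2, L), Mul(-2, Pow(Add(15, L), -1))) (Function('u')(L) = Add(6, Mul(-2, Add(L, Pow(Add(L, 15), -1)))) = Add(6, Mul(-2, Add(L, Pow(Add(15, L), -1)))) = Add(6, Add(Mul(-2, L), Mul(-2, Pow(Add(15, L), -1)))) = Add(6, Mul(-2, L), Mul(-2, Pow(Add(15, L), -1))))
Mul(Mul(Function('N')(-6), -3), Function('u')(Function('y')(-1))) = Mul(Mul(Add(12, -6), -3), Mul(2, Pow(Add(15, -1), -1), Add(44, Mul(-1, Pow(-1, 2)), Mul(-12, -1)))) = Mul(Mul(6, -3), Mul(2, Pow(14, -1), Add(44, Mul(-1, 1), 12))) = Mul(-18, Mul(2, Rational(1, 14), Add(44, -1, 12))) = Mul(-18, Mul(2, Rational(1, 14), 55)) = Mul(-18, Rational(55, 7)) = Rational(-990, 7)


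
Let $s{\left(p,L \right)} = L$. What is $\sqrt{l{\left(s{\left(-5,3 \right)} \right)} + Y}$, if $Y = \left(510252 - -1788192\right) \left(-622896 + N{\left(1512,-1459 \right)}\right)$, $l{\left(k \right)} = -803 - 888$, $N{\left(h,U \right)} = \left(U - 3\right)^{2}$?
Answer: $\sqrt{3481103761621} \approx 1.8658 \cdot 10^{6}$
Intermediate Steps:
$N{\left(h,U \right)} = \left(-3 + U\right)^{2}$
$l{\left(k \right)} = -1691$ ($l{\left(k \right)} = -803 - 888 = -1691$)
$Y = 3481103763312$ ($Y = \left(510252 - -1788192\right) \left(-622896 + \left(-3 - 1459\right)^{2}\right) = \left(510252 + 1788192\right) \left(-622896 + \left(-1462\right)^{2}\right) = 2298444 \left(-622896 + 2137444\right) = 2298444 \cdot 1514548 = 3481103763312$)
$\sqrt{l{\left(s{\left(-5,3 \right)} \right)} + Y} = \sqrt{-1691 + 3481103763312} = \sqrt{3481103761621}$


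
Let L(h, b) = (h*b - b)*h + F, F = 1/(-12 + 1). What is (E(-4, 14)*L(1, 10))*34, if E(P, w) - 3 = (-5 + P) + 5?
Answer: 34/11 ≈ 3.0909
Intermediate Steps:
F = -1/11 (F = 1/(-11) = -1/11 ≈ -0.090909)
E(P, w) = 3 + P (E(P, w) = 3 + ((-5 + P) + 5) = 3 + P)
L(h, b) = -1/11 + h*(-b + b*h) (L(h, b) = (h*b - b)*h - 1/11 = (b*h - b)*h - 1/11 = (-b + b*h)*h - 1/11 = h*(-b + b*h) - 1/11 = -1/11 + h*(-b + b*h))
(E(-4, 14)*L(1, 10))*34 = ((3 - 4)*(-1/11 + 10*1² - 1*10*1))*34 = -(-1/11 + 10*1 - 10)*34 = -(-1/11 + 10 - 10)*34 = -1*(-1/11)*34 = (1/11)*34 = 34/11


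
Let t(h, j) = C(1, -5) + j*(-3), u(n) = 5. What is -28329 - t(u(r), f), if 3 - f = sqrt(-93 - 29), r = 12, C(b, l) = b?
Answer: -28321 - 3*I*sqrt(122) ≈ -28321.0 - 33.136*I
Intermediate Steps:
f = 3 - I*sqrt(122) (f = 3 - sqrt(-93 - 29) = 3 - sqrt(-122) = 3 - I*sqrt(122) ≈ 3.0 - 11.045*I)
t(h, j) = 1 - 3*j (t(h, j) = 1 + j*(-3) = 1 - 3*j)
-28329 - t(u(r), f) = -28329 - (1 - 3*(3 - I*sqrt(122))) = -28329 - (1 + (-9 + 3*I*sqrt(122))) = -28329 - (-8 + 3*I*sqrt(122)) = -28329 + (8 - 3*I*sqrt(122)) = -28321 - 3*I*sqrt(122)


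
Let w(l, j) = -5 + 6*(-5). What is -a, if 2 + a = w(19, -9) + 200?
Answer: -163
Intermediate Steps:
w(l, j) = -35 (w(l, j) = -5 - 30 = -35)
a = 163 (a = -2 + (-35 + 200) = -2 + 165 = 163)
-a = -1*163 = -163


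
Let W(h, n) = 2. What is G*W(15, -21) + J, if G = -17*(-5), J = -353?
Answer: -183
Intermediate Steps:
G = 85
G*W(15, -21) + J = 85*2 - 353 = 170 - 353 = -183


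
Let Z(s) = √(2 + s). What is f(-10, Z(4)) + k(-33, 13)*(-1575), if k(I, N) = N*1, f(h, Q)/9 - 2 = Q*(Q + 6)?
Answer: -20403 + 54*√6 ≈ -20271.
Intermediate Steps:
f(h, Q) = 18 + 9*Q*(6 + Q) (f(h, Q) = 18 + 9*(Q*(Q + 6)) = 18 + 9*(Q*(6 + Q)) = 18 + 9*Q*(6 + Q))
k(I, N) = N
f(-10, Z(4)) + k(-33, 13)*(-1575) = (18 + 9*(√(2 + 4))² + 54*√(2 + 4)) + 13*(-1575) = (18 + 9*(√6)² + 54*√6) - 20475 = (18 + 9*6 + 54*√6) - 20475 = (18 + 54 + 54*√6) - 20475 = (72 + 54*√6) - 20475 = -20403 + 54*√6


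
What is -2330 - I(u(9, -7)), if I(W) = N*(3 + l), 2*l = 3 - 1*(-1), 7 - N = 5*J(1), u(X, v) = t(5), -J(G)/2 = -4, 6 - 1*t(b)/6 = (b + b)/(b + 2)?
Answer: -2165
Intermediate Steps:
t(b) = 36 - 12*b/(2 + b) (t(b) = 36 - 6*(b + b)/(b + 2) = 36 - 6*2*b/(2 + b) = 36 - 12*b/(2 + b))
J(G) = 8 (J(G) = -2*(-4) = 8)
u(X, v) = 192/7 (u(X, v) = 24*(3 + 5)/(2 + 5) = 24*8/7 = 24*(⅐)*8 = 192/7)
N = -33 (N = 7 - 5*8 = 7 - 1*40 = 7 - 40 = -33)
l = 2 (l = (3 - 1*(-1))/2 = (3 + 1)/2 = (½)*4 = 2)
I(W) = -165 (I(W) = -33*(3 + 2) = -33*5 = -165)
-2330 - I(u(9, -7)) = -2330 - 1*(-165) = -2330 + 165 = -2165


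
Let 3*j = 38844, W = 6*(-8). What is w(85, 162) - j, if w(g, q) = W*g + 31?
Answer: -16997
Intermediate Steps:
W = -48
j = 12948 (j = (⅓)*38844 = 12948)
w(g, q) = 31 - 48*g (w(g, q) = -48*g + 31 = 31 - 48*g)
w(85, 162) - j = (31 - 48*85) - 1*12948 = (31 - 4080) - 12948 = -4049 - 12948 = -16997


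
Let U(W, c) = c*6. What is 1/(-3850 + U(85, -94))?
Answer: -1/4414 ≈ -0.00022655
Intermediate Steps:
U(W, c) = 6*c
1/(-3850 + U(85, -94)) = 1/(-3850 + 6*(-94)) = 1/(-3850 - 564) = 1/(-4414) = -1/4414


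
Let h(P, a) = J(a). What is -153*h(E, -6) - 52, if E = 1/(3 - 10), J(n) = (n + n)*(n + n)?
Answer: -22084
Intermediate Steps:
J(n) = 4*n² (J(n) = (2*n)*(2*n) = 4*n²)
E = -⅐ (E = 1/(-7) = -⅐ ≈ -0.14286)
h(P, a) = 4*a²
-153*h(E, -6) - 52 = -612*(-6)² - 52 = -612*36 - 52 = -153*144 - 52 = -22032 - 52 = -22084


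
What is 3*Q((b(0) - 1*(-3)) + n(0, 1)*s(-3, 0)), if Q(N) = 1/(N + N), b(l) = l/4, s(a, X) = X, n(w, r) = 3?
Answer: ½ ≈ 0.50000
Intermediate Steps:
b(l) = l/4 (b(l) = l*(¼) = l/4)
Q(N) = 1/(2*N)
3*Q((b(0) - 1*(-3)) + n(0, 1)*s(-3, 0)) = 3*(1/(2*(((¼)*0 - 1*(-3)) + 3*0))) = 3*(1/(2*((0 + 3) + 0))) = 3*(1/(2*(3 + 0))) = 3*((½)/3) = 3*((½)*(⅓)) = 3*(⅙) = ½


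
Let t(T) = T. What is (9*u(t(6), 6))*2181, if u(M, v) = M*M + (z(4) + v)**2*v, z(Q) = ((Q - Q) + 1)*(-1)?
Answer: 3650994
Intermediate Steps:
z(Q) = -1 (z(Q) = (0 + 1)*(-1) = 1*(-1) = -1)
u(M, v) = M**2 + v*(-1 + v)**2 (u(M, v) = M*M + (-1 + v)**2*v = M**2 + v*(-1 + v)**2)
(9*u(t(6), 6))*2181 = (9*(6**2 + 6*(-1 + 6)**2))*2181 = (9*(36 + 6*5**2))*2181 = (9*(36 + 6*25))*2181 = (9*(36 + 150))*2181 = (9*186)*2181 = 1674*2181 = 3650994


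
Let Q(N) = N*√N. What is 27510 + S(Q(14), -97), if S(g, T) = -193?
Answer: 27317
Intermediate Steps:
Q(N) = N^(3/2)
27510 + S(Q(14), -97) = 27510 - 193 = 27317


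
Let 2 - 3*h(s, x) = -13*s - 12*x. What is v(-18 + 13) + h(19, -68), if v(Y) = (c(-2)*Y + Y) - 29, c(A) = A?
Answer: -213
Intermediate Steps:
h(s, x) = ⅔ + 4*x + 13*s/3 (h(s, x) = ⅔ - (-13*s - 12*x)/3 = ⅔ + (4*x + 13*s/3) = ⅔ + 4*x + 13*s/3)
v(Y) = -29 - Y (v(Y) = (-2*Y + Y) - 29 = -Y - 29 = -29 - Y)
v(-18 + 13) + h(19, -68) = (-29 - (-18 + 13)) + (⅔ + 4*(-68) + (13/3)*19) = (-29 - 1*(-5)) + (⅔ - 272 + 247/3) = (-29 + 5) - 189 = -24 - 189 = -213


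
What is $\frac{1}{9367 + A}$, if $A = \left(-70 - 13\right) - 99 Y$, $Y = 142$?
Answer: $- \frac{1}{4774} \approx -0.00020947$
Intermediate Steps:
$A = -14141$ ($A = \left(-70 - 13\right) - 14058 = -83 - 14058 = -14141$)
$\frac{1}{9367 + A} = \frac{1}{9367 - 14141} = \frac{1}{-4774} = - \frac{1}{4774}$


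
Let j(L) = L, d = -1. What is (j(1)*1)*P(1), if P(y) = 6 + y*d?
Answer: 5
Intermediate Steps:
P(y) = 6 - y (P(y) = 6 + y*(-1) = 6 - y)
(j(1)*1)*P(1) = (1*1)*(6 - 1*1) = 1*(6 - 1) = 1*5 = 5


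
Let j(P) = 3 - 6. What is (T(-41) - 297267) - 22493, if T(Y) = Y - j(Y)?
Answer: -319798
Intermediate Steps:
j(P) = -3
T(Y) = 3 + Y (T(Y) = Y - 1*(-3) = Y + 3 = 3 + Y)
(T(-41) - 297267) - 22493 = ((3 - 41) - 297267) - 22493 = (-38 - 297267) - 22493 = -297305 - 22493 = -319798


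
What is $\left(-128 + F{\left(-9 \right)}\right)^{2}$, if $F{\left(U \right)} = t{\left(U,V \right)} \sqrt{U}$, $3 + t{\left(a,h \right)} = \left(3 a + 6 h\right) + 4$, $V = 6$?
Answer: $15484 - 7680 i \approx 15484.0 - 7680.0 i$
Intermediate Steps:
$t{\left(a,h \right)} = 1 + 3 a + 6 h$ ($t{\left(a,h \right)} = -3 + \left(\left(3 a + 6 h\right) + 4\right) = -3 + \left(4 + 3 a + 6 h\right) = 1 + 3 a + 6 h$)
$F{\left(U \right)} = \sqrt{U} \left(37 + 3 U\right)$ ($F{\left(U \right)} = \left(1 + 3 U + 6 \cdot 6\right) \sqrt{U} = \left(1 + 3 U + 36\right) \sqrt{U} = \left(37 + 3 U\right) \sqrt{U} = \sqrt{U} \left(37 + 3 U\right)$)
$\left(-128 + F{\left(-9 \right)}\right)^{2} = \left(-128 + \sqrt{-9} \left(37 + 3 \left(-9\right)\right)\right)^{2} = \left(-128 + 3 i \left(37 - 27\right)\right)^{2} = \left(-128 + 3 i 10\right)^{2} = \left(-128 + 30 i\right)^{2}$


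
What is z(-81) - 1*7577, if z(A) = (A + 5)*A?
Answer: -1421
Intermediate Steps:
z(A) = A*(5 + A) (z(A) = (5 + A)*A = A*(5 + A))
z(-81) - 1*7577 = -81*(5 - 81) - 1*7577 = -81*(-76) - 7577 = 6156 - 7577 = -1421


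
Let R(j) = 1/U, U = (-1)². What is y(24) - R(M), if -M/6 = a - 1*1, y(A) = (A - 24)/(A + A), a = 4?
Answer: -1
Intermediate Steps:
U = 1
y(A) = (-24 + A)/(2*A) (y(A) = (-24 + A)/((2*A)) = (-24 + A)*(1/(2*A)) = (-24 + A)/(2*A))
M = -18 (M = -6*(4 - 1*1) = -6*(4 - 1) = -6*3 = -18)
R(j) = 1 (R(j) = 1/1 = 1)
y(24) - R(M) = (½)*(-24 + 24)/24 - 1*1 = (½)*(1/24)*0 - 1 = 0 - 1 = -1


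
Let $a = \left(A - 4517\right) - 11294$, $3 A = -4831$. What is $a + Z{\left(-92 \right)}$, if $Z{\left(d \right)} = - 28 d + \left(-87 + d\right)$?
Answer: $- \frac{45073}{3} \approx -15024.0$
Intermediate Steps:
$A = - \frac{4831}{3}$ ($A = \frac{1}{3} \left(-4831\right) = - \frac{4831}{3} \approx -1610.3$)
$a = - \frac{52264}{3}$ ($a = \left(- \frac{4831}{3} - 4517\right) - 11294 = - \frac{18382}{3} - 11294 = - \frac{52264}{3} \approx -17421.0$)
$Z{\left(d \right)} = -87 - 27 d$
$a + Z{\left(-92 \right)} = - \frac{52264}{3} - -2397 = - \frac{52264}{3} + \left(-87 + 2484\right) = - \frac{52264}{3} + 2397 = - \frac{45073}{3}$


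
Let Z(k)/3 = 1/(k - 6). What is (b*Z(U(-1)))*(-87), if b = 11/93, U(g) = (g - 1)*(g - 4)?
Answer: -957/124 ≈ -7.7177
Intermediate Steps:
U(g) = (-1 + g)*(-4 + g)
Z(k) = 3/(-6 + k) (Z(k) = 3/(k - 6) = 3/(-6 + k))
b = 11/93 (b = 11*(1/93) = 11/93 ≈ 0.11828)
(b*Z(U(-1)))*(-87) = (11*(3/(-6 + (4 + (-1)² - 5*(-1))))/93)*(-87) = (11*(3/(-6 + (4 + 1 + 5)))/93)*(-87) = (11*(3/(-6 + 10))/93)*(-87) = (11*(3/4)/93)*(-87) = (11*(3*(¼))/93)*(-87) = ((11/93)*(¾))*(-87) = (11/124)*(-87) = -957/124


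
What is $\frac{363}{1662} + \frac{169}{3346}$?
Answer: $\frac{124623}{463421} \approx 0.26892$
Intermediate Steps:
$\frac{363}{1662} + \frac{169}{3346} = 363 \cdot \frac{1}{1662} + 169 \cdot \frac{1}{3346} = \frac{121}{554} + \frac{169}{3346} = \frac{124623}{463421}$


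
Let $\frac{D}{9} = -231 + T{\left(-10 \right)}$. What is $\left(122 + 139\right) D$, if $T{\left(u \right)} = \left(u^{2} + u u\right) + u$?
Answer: $-96309$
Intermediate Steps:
$T{\left(u \right)} = u + 2 u^{2}$ ($T{\left(u \right)} = \left(u^{2} + u^{2}\right) + u = 2 u^{2} + u = u + 2 u^{2}$)
$D = -369$ ($D = 9 \left(-231 - 10 \left(1 + 2 \left(-10\right)\right)\right) = 9 \left(-231 - 10 \left(1 - 20\right)\right) = 9 \left(-231 - -190\right) = 9 \left(-231 + 190\right) = 9 \left(-41\right) = -369$)
$\left(122 + 139\right) D = \left(122 + 139\right) \left(-369\right) = 261 \left(-369\right) = -96309$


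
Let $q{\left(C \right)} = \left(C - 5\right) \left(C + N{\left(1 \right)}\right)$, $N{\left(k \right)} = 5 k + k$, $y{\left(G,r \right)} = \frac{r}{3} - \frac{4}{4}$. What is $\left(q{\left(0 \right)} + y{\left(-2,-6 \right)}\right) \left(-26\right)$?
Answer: $858$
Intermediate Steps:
$y{\left(G,r \right)} = -1 + \frac{r}{3}$ ($y{\left(G,r \right)} = r \frac{1}{3} - 1 = \frac{r}{3} - 1 = -1 + \frac{r}{3}$)
$N{\left(k \right)} = 6 k$
$q{\left(C \right)} = \left(-5 + C\right) \left(6 + C\right)$ ($q{\left(C \right)} = \left(C - 5\right) \left(C + 6 \cdot 1\right) = \left(-5 + C\right) \left(C + 6\right) = \left(-5 + C\right) \left(6 + C\right)$)
$\left(q{\left(0 \right)} + y{\left(-2,-6 \right)}\right) \left(-26\right) = \left(\left(-30 + 0 + 0^{2}\right) + \left(-1 + \frac{1}{3} \left(-6\right)\right)\right) \left(-26\right) = \left(\left(-30 + 0 + 0\right) - 3\right) \left(-26\right) = \left(-30 - 3\right) \left(-26\right) = \left(-33\right) \left(-26\right) = 858$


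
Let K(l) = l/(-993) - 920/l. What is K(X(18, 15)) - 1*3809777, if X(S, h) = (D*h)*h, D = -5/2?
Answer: -567465956159/148950 ≈ -3.8098e+6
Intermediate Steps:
D = -5/2 (D = -5*½ = -5/2 ≈ -2.5000)
X(S, h) = -5*h²/2 (X(S, h) = (-5*h/2)*h = -5*h²/2)
K(l) = -920/l - l/993 (K(l) = l*(-1/993) - 920/l = -l/993 - 920/l = -920/l - l/993)
K(X(18, 15)) - 1*3809777 = (-920/((-5/2*15²)) - (-5)*15²/1986) - 1*3809777 = (-920/((-5/2*225)) - (-5)*225/1986) - 3809777 = (-920/(-1125/2) - 1/993*(-1125/2)) - 3809777 = (-920*(-2/1125) + 375/662) - 3809777 = (368/225 + 375/662) - 3809777 = 327991/148950 - 3809777 = -567465956159/148950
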